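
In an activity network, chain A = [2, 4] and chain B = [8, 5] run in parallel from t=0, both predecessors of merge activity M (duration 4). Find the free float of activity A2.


ES(A2) = sum of predecessors on chain A = 2
EF(A2) = ES + duration = 2 + 4 = 6
Successor of A2 is M. ES(M) = max(sum(A), sum(B)) = max(6, 13) = 13
Free float = ES(successor) - EF(current) = 13 - 6 = 7

7


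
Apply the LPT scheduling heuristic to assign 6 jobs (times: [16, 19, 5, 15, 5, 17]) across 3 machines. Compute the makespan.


Sort jobs in decreasing order (LPT): [19, 17, 16, 15, 5, 5]
Assign each job to the least loaded machine:
  Machine 1: jobs [19, 5], load = 24
  Machine 2: jobs [17, 5], load = 22
  Machine 3: jobs [16, 15], load = 31
Makespan = max load = 31

31


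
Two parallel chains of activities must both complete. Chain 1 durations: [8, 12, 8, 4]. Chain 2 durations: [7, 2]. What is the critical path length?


Path A total = 8 + 12 + 8 + 4 = 32
Path B total = 7 + 2 = 9
Critical path = longest path = max(32, 9) = 32

32


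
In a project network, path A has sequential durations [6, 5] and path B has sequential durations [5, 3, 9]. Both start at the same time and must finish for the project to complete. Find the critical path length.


Path A total = 6 + 5 = 11
Path B total = 5 + 3 + 9 = 17
Critical path = longest path = max(11, 17) = 17

17


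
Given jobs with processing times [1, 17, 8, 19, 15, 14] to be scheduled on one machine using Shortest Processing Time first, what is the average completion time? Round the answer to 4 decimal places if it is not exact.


Sort jobs by processing time (SPT order): [1, 8, 14, 15, 17, 19]
Compute completion times sequentially:
  Job 1: processing = 1, completes at 1
  Job 2: processing = 8, completes at 9
  Job 3: processing = 14, completes at 23
  Job 4: processing = 15, completes at 38
  Job 5: processing = 17, completes at 55
  Job 6: processing = 19, completes at 74
Sum of completion times = 200
Average completion time = 200/6 = 33.3333

33.3333


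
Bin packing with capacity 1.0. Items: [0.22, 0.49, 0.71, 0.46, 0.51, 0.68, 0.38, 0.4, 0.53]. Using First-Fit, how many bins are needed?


Place items sequentially using First-Fit:
  Item 0.22 -> new Bin 1
  Item 0.49 -> Bin 1 (now 0.71)
  Item 0.71 -> new Bin 2
  Item 0.46 -> new Bin 3
  Item 0.51 -> Bin 3 (now 0.97)
  Item 0.68 -> new Bin 4
  Item 0.38 -> new Bin 5
  Item 0.4 -> Bin 5 (now 0.78)
  Item 0.53 -> new Bin 6
Total bins used = 6

6


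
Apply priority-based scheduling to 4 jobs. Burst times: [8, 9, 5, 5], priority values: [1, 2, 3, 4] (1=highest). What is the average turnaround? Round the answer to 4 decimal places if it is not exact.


Sort by priority (ascending = highest first):
Order: [(1, 8), (2, 9), (3, 5), (4, 5)]
Completion times:
  Priority 1, burst=8, C=8
  Priority 2, burst=9, C=17
  Priority 3, burst=5, C=22
  Priority 4, burst=5, C=27
Average turnaround = 74/4 = 18.5

18.5


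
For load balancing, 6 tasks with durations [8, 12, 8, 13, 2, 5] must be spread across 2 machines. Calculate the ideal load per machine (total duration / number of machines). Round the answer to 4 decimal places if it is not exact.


Total processing time = 8 + 12 + 8 + 13 + 2 + 5 = 48
Number of machines = 2
Ideal balanced load = 48 / 2 = 24.0

24.0


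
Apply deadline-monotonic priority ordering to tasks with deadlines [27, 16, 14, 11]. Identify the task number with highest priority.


Sort tasks by relative deadline (ascending):
  Task 4: deadline = 11
  Task 3: deadline = 14
  Task 2: deadline = 16
  Task 1: deadline = 27
Priority order (highest first): [4, 3, 2, 1]
Highest priority task = 4

4


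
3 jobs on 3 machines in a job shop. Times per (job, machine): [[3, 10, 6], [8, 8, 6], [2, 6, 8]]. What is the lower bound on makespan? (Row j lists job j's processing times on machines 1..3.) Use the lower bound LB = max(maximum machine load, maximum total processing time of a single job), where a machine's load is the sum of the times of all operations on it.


Machine loads:
  Machine 1: 3 + 8 + 2 = 13
  Machine 2: 10 + 8 + 6 = 24
  Machine 3: 6 + 6 + 8 = 20
Max machine load = 24
Job totals:
  Job 1: 19
  Job 2: 22
  Job 3: 16
Max job total = 22
Lower bound = max(24, 22) = 24

24


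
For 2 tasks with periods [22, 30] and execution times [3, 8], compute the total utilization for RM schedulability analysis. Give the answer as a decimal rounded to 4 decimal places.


Compute individual utilizations (exact fractions):
  Task 1: C/T = 3/22 (approx. 0.1364)
  Task 2: C/T = 8/30 = 4/15 (approx. 0.2667)
Total utilization U = 3/22 + 4/15 = 133/330
Rounded to 4 decimal places: U = 0.4030
RM (Liu & Layland) bound for 2 tasks = 0.828427; compare with U = 133/330 (approx. 0.403030)
U <= bound, so schedulable by RM sufficient condition.

0.4030


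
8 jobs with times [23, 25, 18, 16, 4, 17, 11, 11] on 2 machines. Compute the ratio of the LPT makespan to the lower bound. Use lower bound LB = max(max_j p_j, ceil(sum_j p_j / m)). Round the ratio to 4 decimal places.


LPT order: [25, 23, 18, 17, 16, 11, 11, 4]
Machine loads after assignment: [64, 61]
LPT makespan = 64
Lower bound = max(max_job, ceil(total/2)) = max(25, 63) = 63
Ratio = 64 / 63 = 1.0159

1.0159


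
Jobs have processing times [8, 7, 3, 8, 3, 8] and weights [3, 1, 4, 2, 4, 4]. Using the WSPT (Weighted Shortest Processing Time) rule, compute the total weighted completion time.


Compute p/w ratios and sort ascending (WSPT): [(3, 4), (3, 4), (8, 4), (8, 3), (8, 2), (7, 1)]
Compute weighted completion times:
  Job (p=3,w=4): C=3, w*C=4*3=12
  Job (p=3,w=4): C=6, w*C=4*6=24
  Job (p=8,w=4): C=14, w*C=4*14=56
  Job (p=8,w=3): C=22, w*C=3*22=66
  Job (p=8,w=2): C=30, w*C=2*30=60
  Job (p=7,w=1): C=37, w*C=1*37=37
Total weighted completion time = 255

255


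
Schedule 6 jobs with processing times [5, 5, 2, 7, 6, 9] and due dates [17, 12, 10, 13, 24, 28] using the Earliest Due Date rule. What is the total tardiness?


Sort by due date (EDD order): [(2, 10), (5, 12), (7, 13), (5, 17), (6, 24), (9, 28)]
Compute completion times and tardiness:
  Job 1: p=2, d=10, C=2, tardiness=max(0,2-10)=0
  Job 2: p=5, d=12, C=7, tardiness=max(0,7-12)=0
  Job 3: p=7, d=13, C=14, tardiness=max(0,14-13)=1
  Job 4: p=5, d=17, C=19, tardiness=max(0,19-17)=2
  Job 5: p=6, d=24, C=25, tardiness=max(0,25-24)=1
  Job 6: p=9, d=28, C=34, tardiness=max(0,34-28)=6
Total tardiness = 10

10


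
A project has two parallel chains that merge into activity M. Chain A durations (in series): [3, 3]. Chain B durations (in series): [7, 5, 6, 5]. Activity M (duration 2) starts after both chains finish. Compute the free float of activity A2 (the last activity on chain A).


ES(A2) = sum of predecessors on chain A = 3
EF(A2) = ES + duration = 3 + 3 = 6
Successor of A2 is M. ES(M) = max(sum(A), sum(B)) = max(6, 23) = 23
Free float = ES(successor) - EF(current) = 23 - 6 = 17

17


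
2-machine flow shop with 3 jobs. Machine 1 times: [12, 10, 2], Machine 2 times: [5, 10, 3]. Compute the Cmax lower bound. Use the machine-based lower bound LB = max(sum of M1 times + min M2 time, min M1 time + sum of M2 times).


LB1 = sum(M1 times) + min(M2 times) = 24 + 3 = 27
LB2 = min(M1 times) + sum(M2 times) = 2 + 18 = 20
Lower bound = max(LB1, LB2) = max(27, 20) = 27

27


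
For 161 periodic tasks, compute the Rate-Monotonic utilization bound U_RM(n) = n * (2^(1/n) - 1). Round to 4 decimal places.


Compute 2^(1/161) = 1.0043145429
Subtract 1: 1.0043145429 - 1 = 0.0043145429
Multiply by n: 161 * 0.0043145429 = 0.6946414069
Round to 4 dp: 0.6946

0.6946


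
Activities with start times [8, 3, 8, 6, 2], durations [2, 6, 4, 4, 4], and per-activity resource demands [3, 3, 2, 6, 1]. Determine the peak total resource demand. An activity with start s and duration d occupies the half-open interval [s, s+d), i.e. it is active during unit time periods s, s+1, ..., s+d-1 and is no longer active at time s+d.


Each activity i is active on [start_i, start_i + duration_i).
Compute total resource usage per time slot:
  t=0: active resources = [], total = 0
  t=1: active resources = [], total = 0
  t=2: active resources = [1], total = 1
  t=3: active resources = [3, 1], total = 4
  t=4: active resources = [3, 1], total = 4
  t=5: active resources = [3, 1], total = 4
  t=6: active resources = [3, 6], total = 9
  t=7: active resources = [3, 6], total = 9
  t=8: active resources = [3, 3, 2, 6], total = 14
  t=9: active resources = [3, 2, 6], total = 11
  t=10: active resources = [2], total = 2
  t=11: active resources = [2], total = 2
Peak resource demand = 14

14


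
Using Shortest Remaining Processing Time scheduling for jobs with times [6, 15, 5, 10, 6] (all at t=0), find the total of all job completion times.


Since all jobs arrive at t=0, SRPT equals SPT ordering.
SPT order: [5, 6, 6, 10, 15]
Completion times:
  Job 1: p=5, C=5
  Job 2: p=6, C=11
  Job 3: p=6, C=17
  Job 4: p=10, C=27
  Job 5: p=15, C=42
Total completion time = 5 + 11 + 17 + 27 + 42 = 102

102


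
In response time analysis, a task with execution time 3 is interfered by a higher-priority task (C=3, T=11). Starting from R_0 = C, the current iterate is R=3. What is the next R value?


R_next = C + ceil(R_prev / T_hp) * C_hp
ceil(3 / 11) = ceil(0.2727) = 1
Interference = 1 * 3 = 3
R_next = 3 + 3 = 6

6


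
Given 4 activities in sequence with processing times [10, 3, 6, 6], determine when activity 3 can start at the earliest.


Activity 3 starts after activities 1 through 2 complete.
Predecessor durations: [10, 3]
ES = 10 + 3 = 13

13


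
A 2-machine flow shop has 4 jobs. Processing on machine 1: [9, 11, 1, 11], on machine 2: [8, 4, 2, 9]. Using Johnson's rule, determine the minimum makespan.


Apply Johnson's rule:
  Group 1 (a <= b): [(3, 1, 2)]
  Group 2 (a > b): [(4, 11, 9), (1, 9, 8), (2, 11, 4)]
Optimal job order: [3, 4, 1, 2]
Schedule:
  Job 3: M1 done at 1, M2 done at 3
  Job 4: M1 done at 12, M2 done at 21
  Job 1: M1 done at 21, M2 done at 29
  Job 2: M1 done at 32, M2 done at 36
Makespan = 36

36


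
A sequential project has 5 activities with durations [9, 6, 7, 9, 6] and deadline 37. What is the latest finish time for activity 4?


LF(activity 4) = deadline - sum of successor durations
Successors: activities 5 through 5 with durations [6]
Sum of successor durations = 6
LF = 37 - 6 = 31

31


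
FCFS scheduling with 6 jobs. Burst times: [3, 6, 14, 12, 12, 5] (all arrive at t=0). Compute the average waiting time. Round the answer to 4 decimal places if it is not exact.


FCFS order (as given): [3, 6, 14, 12, 12, 5]
Waiting times:
  Job 1: wait = 0
  Job 2: wait = 3
  Job 3: wait = 9
  Job 4: wait = 23
  Job 5: wait = 35
  Job 6: wait = 47
Sum of waiting times = 117
Average waiting time = 117/6 = 19.5

19.5


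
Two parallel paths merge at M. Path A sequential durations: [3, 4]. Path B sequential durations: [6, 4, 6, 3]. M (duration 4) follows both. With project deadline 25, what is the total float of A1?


Forward pass: ES(A1) = sum of predecessors on chain A = 0
EF = ES + duration = 0 + 3 = 3
Backward pass: LF(M) = deadline = 25; LS(M) = 25 - 4 = 21
LF(A1) = LS(M) - sum(successors on chain A) = 21 - 4 = 17
LS = LF - duration = 17 - 3 = 14
Total float = LS - ES = 14 - 0 = 14

14


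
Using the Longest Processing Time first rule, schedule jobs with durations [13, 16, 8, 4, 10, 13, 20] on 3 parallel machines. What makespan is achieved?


Sort jobs in decreasing order (LPT): [20, 16, 13, 13, 10, 8, 4]
Assign each job to the least loaded machine:
  Machine 1: jobs [20, 8], load = 28
  Machine 2: jobs [16, 10, 4], load = 30
  Machine 3: jobs [13, 13], load = 26
Makespan = max load = 30

30


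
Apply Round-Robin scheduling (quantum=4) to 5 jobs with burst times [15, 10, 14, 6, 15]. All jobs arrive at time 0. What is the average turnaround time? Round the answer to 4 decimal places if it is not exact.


Time quantum = 4
Execution trace:
  J1 runs 4 units, time = 4
  J2 runs 4 units, time = 8
  J3 runs 4 units, time = 12
  J4 runs 4 units, time = 16
  J5 runs 4 units, time = 20
  J1 runs 4 units, time = 24
  J2 runs 4 units, time = 28
  J3 runs 4 units, time = 32
  J4 runs 2 units, time = 34
  J5 runs 4 units, time = 38
  J1 runs 4 units, time = 42
  J2 runs 2 units, time = 44
  J3 runs 4 units, time = 48
  J5 runs 4 units, time = 52
  J1 runs 3 units, time = 55
  J3 runs 2 units, time = 57
  J5 runs 3 units, time = 60
Finish times: [55, 44, 57, 34, 60]
Average turnaround = 250/5 = 50.0

50.0


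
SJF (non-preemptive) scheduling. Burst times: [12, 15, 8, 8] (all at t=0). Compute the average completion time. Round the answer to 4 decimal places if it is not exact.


SJF order (ascending): [8, 8, 12, 15]
Completion times:
  Job 1: burst=8, C=8
  Job 2: burst=8, C=16
  Job 3: burst=12, C=28
  Job 4: burst=15, C=43
Average completion = 95/4 = 23.75

23.75


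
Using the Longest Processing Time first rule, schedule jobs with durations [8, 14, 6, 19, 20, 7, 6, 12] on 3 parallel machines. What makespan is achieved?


Sort jobs in decreasing order (LPT): [20, 19, 14, 12, 8, 7, 6, 6]
Assign each job to the least loaded machine:
  Machine 1: jobs [20, 7, 6], load = 33
  Machine 2: jobs [19, 8], load = 27
  Machine 3: jobs [14, 12, 6], load = 32
Makespan = max load = 33

33


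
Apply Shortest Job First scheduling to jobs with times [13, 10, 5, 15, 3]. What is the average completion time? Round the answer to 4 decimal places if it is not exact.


SJF order (ascending): [3, 5, 10, 13, 15]
Completion times:
  Job 1: burst=3, C=3
  Job 2: burst=5, C=8
  Job 3: burst=10, C=18
  Job 4: burst=13, C=31
  Job 5: burst=15, C=46
Average completion = 106/5 = 21.2

21.2


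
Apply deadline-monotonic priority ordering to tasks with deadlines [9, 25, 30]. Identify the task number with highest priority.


Sort tasks by relative deadline (ascending):
  Task 1: deadline = 9
  Task 2: deadline = 25
  Task 3: deadline = 30
Priority order (highest first): [1, 2, 3]
Highest priority task = 1

1


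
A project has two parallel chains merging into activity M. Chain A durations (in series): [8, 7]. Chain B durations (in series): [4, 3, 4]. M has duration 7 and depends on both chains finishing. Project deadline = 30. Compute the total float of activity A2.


Forward pass: ES(A2) = sum of predecessors on chain A = 8
EF = ES + duration = 8 + 7 = 15
Backward pass: LF(M) = deadline = 30; LS(M) = 30 - 7 = 23
LF(A2) = LS(M) - sum(successors on chain A) = 23 - 0 = 23
LS = LF - duration = 23 - 7 = 16
Total float = LS - ES = 16 - 8 = 8

8


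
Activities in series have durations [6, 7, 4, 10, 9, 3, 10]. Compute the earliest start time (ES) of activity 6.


Activity 6 starts after activities 1 through 5 complete.
Predecessor durations: [6, 7, 4, 10, 9]
ES = 6 + 7 + 4 + 10 + 9 = 36

36


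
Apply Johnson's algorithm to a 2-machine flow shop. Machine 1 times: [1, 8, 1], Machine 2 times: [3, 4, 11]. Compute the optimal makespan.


Apply Johnson's rule:
  Group 1 (a <= b): [(1, 1, 3), (3, 1, 11)]
  Group 2 (a > b): [(2, 8, 4)]
Optimal job order: [1, 3, 2]
Schedule:
  Job 1: M1 done at 1, M2 done at 4
  Job 3: M1 done at 2, M2 done at 15
  Job 2: M1 done at 10, M2 done at 19
Makespan = 19

19


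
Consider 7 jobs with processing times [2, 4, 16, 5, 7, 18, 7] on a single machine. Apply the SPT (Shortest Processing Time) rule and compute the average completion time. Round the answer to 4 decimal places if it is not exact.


Sort jobs by processing time (SPT order): [2, 4, 5, 7, 7, 16, 18]
Compute completion times sequentially:
  Job 1: processing = 2, completes at 2
  Job 2: processing = 4, completes at 6
  Job 3: processing = 5, completes at 11
  Job 4: processing = 7, completes at 18
  Job 5: processing = 7, completes at 25
  Job 6: processing = 16, completes at 41
  Job 7: processing = 18, completes at 59
Sum of completion times = 162
Average completion time = 162/7 = 23.1429

23.1429


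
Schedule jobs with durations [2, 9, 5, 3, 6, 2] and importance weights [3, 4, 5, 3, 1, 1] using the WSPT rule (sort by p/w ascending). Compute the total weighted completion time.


Compute p/w ratios and sort ascending (WSPT): [(2, 3), (5, 5), (3, 3), (2, 1), (9, 4), (6, 1)]
Compute weighted completion times:
  Job (p=2,w=3): C=2, w*C=3*2=6
  Job (p=5,w=5): C=7, w*C=5*7=35
  Job (p=3,w=3): C=10, w*C=3*10=30
  Job (p=2,w=1): C=12, w*C=1*12=12
  Job (p=9,w=4): C=21, w*C=4*21=84
  Job (p=6,w=1): C=27, w*C=1*27=27
Total weighted completion time = 194

194


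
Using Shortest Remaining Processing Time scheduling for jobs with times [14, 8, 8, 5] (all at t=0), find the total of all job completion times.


Since all jobs arrive at t=0, SRPT equals SPT ordering.
SPT order: [5, 8, 8, 14]
Completion times:
  Job 1: p=5, C=5
  Job 2: p=8, C=13
  Job 3: p=8, C=21
  Job 4: p=14, C=35
Total completion time = 5 + 13 + 21 + 35 = 74

74


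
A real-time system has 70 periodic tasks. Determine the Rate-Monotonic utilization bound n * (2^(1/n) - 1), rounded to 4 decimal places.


Compute 2^(1/70) = 1.0099512906
Subtract 1: 1.0099512906 - 1 = 0.0099512906
Multiply by n: 70 * 0.0099512906 = 0.6965903420
Round to 4 dp: 0.6966

0.6966


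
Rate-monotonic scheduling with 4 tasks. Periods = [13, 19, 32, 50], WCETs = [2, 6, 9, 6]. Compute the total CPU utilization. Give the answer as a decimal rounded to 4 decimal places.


Compute individual utilizations (exact fractions):
  Task 1: C/T = 2/13 (approx. 0.1538)
  Task 2: C/T = 6/19 (approx. 0.3158)
  Task 3: C/T = 9/32 (approx. 0.2813)
  Task 4: C/T = 6/50 = 3/25 (approx. 0.12)
Total utilization U = 2/13 + 6/19 + 9/32 + 3/25 = 172087/197600
Rounded to 4 decimal places: U = 0.8709
RM (Liu & Layland) bound for 4 tasks = 0.756828; compare with U = 172087/197600 (approx. 0.870886)
bound < U <= 1, so the RM sufficient condition is not met (inconclusive; an exact test such as response-time analysis is needed).

0.8709


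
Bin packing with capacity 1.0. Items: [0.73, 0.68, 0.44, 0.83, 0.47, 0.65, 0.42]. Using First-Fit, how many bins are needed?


Place items sequentially using First-Fit:
  Item 0.73 -> new Bin 1
  Item 0.68 -> new Bin 2
  Item 0.44 -> new Bin 3
  Item 0.83 -> new Bin 4
  Item 0.47 -> Bin 3 (now 0.91)
  Item 0.65 -> new Bin 5
  Item 0.42 -> new Bin 6
Total bins used = 6

6


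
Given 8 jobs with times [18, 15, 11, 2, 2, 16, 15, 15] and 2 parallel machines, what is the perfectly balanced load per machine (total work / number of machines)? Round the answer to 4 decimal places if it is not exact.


Total processing time = 18 + 15 + 11 + 2 + 2 + 16 + 15 + 15 = 94
Number of machines = 2
Ideal balanced load = 94 / 2 = 47.0

47.0


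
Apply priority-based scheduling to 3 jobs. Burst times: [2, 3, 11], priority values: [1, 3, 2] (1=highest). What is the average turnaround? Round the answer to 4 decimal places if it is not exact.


Sort by priority (ascending = highest first):
Order: [(1, 2), (2, 11), (3, 3)]
Completion times:
  Priority 1, burst=2, C=2
  Priority 2, burst=11, C=13
  Priority 3, burst=3, C=16
Average turnaround = 31/3 = 10.3333

10.3333


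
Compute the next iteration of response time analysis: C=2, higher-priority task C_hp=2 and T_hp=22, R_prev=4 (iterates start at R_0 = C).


R_next = C + ceil(R_prev / T_hp) * C_hp
ceil(4 / 22) = ceil(0.1818) = 1
Interference = 1 * 2 = 2
R_next = 2 + 2 = 4
R_next = R_prev, so the iteration has converged (response time = 4).

4


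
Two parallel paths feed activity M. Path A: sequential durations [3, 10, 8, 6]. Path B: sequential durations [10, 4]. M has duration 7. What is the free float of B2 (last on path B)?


ES(B2) = sum of predecessors on chain B = 10
EF(B2) = ES + duration = 10 + 4 = 14
Successor of B2 is M. ES(M) = max(sum(A), sum(B)) = max(27, 14) = 27
Free float = ES(successor) - EF(current) = 27 - 14 = 13

13


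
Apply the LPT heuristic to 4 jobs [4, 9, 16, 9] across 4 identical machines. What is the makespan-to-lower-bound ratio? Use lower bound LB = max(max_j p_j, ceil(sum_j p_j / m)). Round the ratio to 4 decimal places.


LPT order: [16, 9, 9, 4]
Machine loads after assignment: [16, 9, 9, 4]
LPT makespan = 16
Lower bound = max(max_job, ceil(total/4)) = max(16, 10) = 16
Ratio = 16 / 16 = 1.0

1.0


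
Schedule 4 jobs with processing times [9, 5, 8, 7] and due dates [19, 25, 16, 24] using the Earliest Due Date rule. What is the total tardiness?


Sort by due date (EDD order): [(8, 16), (9, 19), (7, 24), (5, 25)]
Compute completion times and tardiness:
  Job 1: p=8, d=16, C=8, tardiness=max(0,8-16)=0
  Job 2: p=9, d=19, C=17, tardiness=max(0,17-19)=0
  Job 3: p=7, d=24, C=24, tardiness=max(0,24-24)=0
  Job 4: p=5, d=25, C=29, tardiness=max(0,29-25)=4
Total tardiness = 4

4


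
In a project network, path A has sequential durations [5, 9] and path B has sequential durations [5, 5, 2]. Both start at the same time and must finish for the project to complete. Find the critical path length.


Path A total = 5 + 9 = 14
Path B total = 5 + 5 + 2 = 12
Critical path = longest path = max(14, 12) = 14

14


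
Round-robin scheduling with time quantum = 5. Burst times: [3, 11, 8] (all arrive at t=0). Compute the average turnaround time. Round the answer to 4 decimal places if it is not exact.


Time quantum = 5
Execution trace:
  J1 runs 3 units, time = 3
  J2 runs 5 units, time = 8
  J3 runs 5 units, time = 13
  J2 runs 5 units, time = 18
  J3 runs 3 units, time = 21
  J2 runs 1 units, time = 22
Finish times: [3, 22, 21]
Average turnaround = 46/3 = 15.3333

15.3333


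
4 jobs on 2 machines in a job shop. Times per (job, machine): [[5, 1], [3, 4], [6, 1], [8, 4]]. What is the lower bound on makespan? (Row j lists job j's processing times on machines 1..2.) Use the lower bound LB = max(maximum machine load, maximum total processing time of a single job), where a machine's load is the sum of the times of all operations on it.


Machine loads:
  Machine 1: 5 + 3 + 6 + 8 = 22
  Machine 2: 1 + 4 + 1 + 4 = 10
Max machine load = 22
Job totals:
  Job 1: 6
  Job 2: 7
  Job 3: 7
  Job 4: 12
Max job total = 12
Lower bound = max(22, 12) = 22

22


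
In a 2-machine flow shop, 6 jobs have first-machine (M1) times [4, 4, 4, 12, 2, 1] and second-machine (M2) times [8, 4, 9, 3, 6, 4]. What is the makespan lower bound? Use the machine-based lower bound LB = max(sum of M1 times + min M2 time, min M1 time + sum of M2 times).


LB1 = sum(M1 times) + min(M2 times) = 27 + 3 = 30
LB2 = min(M1 times) + sum(M2 times) = 1 + 34 = 35
Lower bound = max(LB1, LB2) = max(30, 35) = 35

35


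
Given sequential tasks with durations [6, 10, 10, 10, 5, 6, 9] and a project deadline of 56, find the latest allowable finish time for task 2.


LF(activity 2) = deadline - sum of successor durations
Successors: activities 3 through 7 with durations [10, 10, 5, 6, 9]
Sum of successor durations = 40
LF = 56 - 40 = 16

16


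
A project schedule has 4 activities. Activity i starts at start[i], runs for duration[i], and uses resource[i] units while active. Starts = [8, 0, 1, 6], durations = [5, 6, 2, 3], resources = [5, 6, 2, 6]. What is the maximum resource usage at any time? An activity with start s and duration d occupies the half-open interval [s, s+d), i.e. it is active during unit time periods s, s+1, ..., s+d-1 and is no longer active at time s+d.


Each activity i is active on [start_i, start_i + duration_i).
Compute total resource usage per time slot:
  t=0: active resources = [6], total = 6
  t=1: active resources = [6, 2], total = 8
  t=2: active resources = [6, 2], total = 8
  t=3: active resources = [6], total = 6
  t=4: active resources = [6], total = 6
  t=5: active resources = [6], total = 6
  t=6: active resources = [6], total = 6
  t=7: active resources = [6], total = 6
  t=8: active resources = [5, 6], total = 11
  t=9: active resources = [5], total = 5
  t=10: active resources = [5], total = 5
  t=11: active resources = [5], total = 5
  t=12: active resources = [5], total = 5
Peak resource demand = 11

11


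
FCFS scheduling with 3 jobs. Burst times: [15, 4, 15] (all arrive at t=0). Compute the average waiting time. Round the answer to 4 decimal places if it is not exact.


FCFS order (as given): [15, 4, 15]
Waiting times:
  Job 1: wait = 0
  Job 2: wait = 15
  Job 3: wait = 19
Sum of waiting times = 34
Average waiting time = 34/3 = 11.3333

11.3333


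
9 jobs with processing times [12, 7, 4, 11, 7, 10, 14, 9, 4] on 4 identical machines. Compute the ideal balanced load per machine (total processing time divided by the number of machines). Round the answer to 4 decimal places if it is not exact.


Total processing time = 12 + 7 + 4 + 11 + 7 + 10 + 14 + 9 + 4 = 78
Number of machines = 4
Ideal balanced load = 78 / 4 = 19.5

19.5


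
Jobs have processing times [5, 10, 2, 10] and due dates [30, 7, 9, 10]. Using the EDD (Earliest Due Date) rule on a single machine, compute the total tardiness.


Sort by due date (EDD order): [(10, 7), (2, 9), (10, 10), (5, 30)]
Compute completion times and tardiness:
  Job 1: p=10, d=7, C=10, tardiness=max(0,10-7)=3
  Job 2: p=2, d=9, C=12, tardiness=max(0,12-9)=3
  Job 3: p=10, d=10, C=22, tardiness=max(0,22-10)=12
  Job 4: p=5, d=30, C=27, tardiness=max(0,27-30)=0
Total tardiness = 18

18


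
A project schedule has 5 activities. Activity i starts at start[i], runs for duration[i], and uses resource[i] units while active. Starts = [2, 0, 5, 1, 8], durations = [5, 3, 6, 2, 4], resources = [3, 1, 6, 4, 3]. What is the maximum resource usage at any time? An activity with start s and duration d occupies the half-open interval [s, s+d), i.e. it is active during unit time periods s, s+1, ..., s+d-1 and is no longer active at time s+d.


Each activity i is active on [start_i, start_i + duration_i).
Compute total resource usage per time slot:
  t=0: active resources = [1], total = 1
  t=1: active resources = [1, 4], total = 5
  t=2: active resources = [3, 1, 4], total = 8
  t=3: active resources = [3], total = 3
  t=4: active resources = [3], total = 3
  t=5: active resources = [3, 6], total = 9
  t=6: active resources = [3, 6], total = 9
  t=7: active resources = [6], total = 6
  t=8: active resources = [6, 3], total = 9
  t=9: active resources = [6, 3], total = 9
  t=10: active resources = [6, 3], total = 9
  t=11: active resources = [3], total = 3
Peak resource demand = 9

9


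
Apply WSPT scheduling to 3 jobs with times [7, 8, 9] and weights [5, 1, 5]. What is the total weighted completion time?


Compute p/w ratios and sort ascending (WSPT): [(7, 5), (9, 5), (8, 1)]
Compute weighted completion times:
  Job (p=7,w=5): C=7, w*C=5*7=35
  Job (p=9,w=5): C=16, w*C=5*16=80
  Job (p=8,w=1): C=24, w*C=1*24=24
Total weighted completion time = 139

139


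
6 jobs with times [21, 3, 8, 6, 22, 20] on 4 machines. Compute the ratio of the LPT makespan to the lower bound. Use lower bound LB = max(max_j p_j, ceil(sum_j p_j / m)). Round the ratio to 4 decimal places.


LPT order: [22, 21, 20, 8, 6, 3]
Machine loads after assignment: [22, 21, 20, 17]
LPT makespan = 22
Lower bound = max(max_job, ceil(total/4)) = max(22, 20) = 22
Ratio = 22 / 22 = 1.0

1.0


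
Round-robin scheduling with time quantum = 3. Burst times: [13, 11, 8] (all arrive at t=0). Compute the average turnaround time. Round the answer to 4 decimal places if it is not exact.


Time quantum = 3
Execution trace:
  J1 runs 3 units, time = 3
  J2 runs 3 units, time = 6
  J3 runs 3 units, time = 9
  J1 runs 3 units, time = 12
  J2 runs 3 units, time = 15
  J3 runs 3 units, time = 18
  J1 runs 3 units, time = 21
  J2 runs 3 units, time = 24
  J3 runs 2 units, time = 26
  J1 runs 3 units, time = 29
  J2 runs 2 units, time = 31
  J1 runs 1 units, time = 32
Finish times: [32, 31, 26]
Average turnaround = 89/3 = 29.6667

29.6667


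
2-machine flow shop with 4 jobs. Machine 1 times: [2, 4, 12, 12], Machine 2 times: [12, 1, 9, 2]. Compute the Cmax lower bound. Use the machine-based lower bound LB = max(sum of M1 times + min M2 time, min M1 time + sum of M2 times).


LB1 = sum(M1 times) + min(M2 times) = 30 + 1 = 31
LB2 = min(M1 times) + sum(M2 times) = 2 + 24 = 26
Lower bound = max(LB1, LB2) = max(31, 26) = 31

31


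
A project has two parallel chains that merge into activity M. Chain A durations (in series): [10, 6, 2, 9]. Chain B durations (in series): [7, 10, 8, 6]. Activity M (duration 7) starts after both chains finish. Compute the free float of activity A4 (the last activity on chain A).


ES(A4) = sum of predecessors on chain A = 18
EF(A4) = ES + duration = 18 + 9 = 27
Successor of A4 is M. ES(M) = max(sum(A), sum(B)) = max(27, 31) = 31
Free float = ES(successor) - EF(current) = 31 - 27 = 4

4


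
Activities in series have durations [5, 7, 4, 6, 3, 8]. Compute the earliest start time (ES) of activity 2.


Activity 2 starts after activities 1 through 1 complete.
Predecessor durations: [5]
ES = 5 = 5

5


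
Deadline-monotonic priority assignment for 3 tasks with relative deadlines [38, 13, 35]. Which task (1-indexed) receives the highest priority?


Sort tasks by relative deadline (ascending):
  Task 2: deadline = 13
  Task 3: deadline = 35
  Task 1: deadline = 38
Priority order (highest first): [2, 3, 1]
Highest priority task = 2

2


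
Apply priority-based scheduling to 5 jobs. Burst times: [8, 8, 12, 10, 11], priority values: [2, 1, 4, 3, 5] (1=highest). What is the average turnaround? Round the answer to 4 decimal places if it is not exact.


Sort by priority (ascending = highest first):
Order: [(1, 8), (2, 8), (3, 10), (4, 12), (5, 11)]
Completion times:
  Priority 1, burst=8, C=8
  Priority 2, burst=8, C=16
  Priority 3, burst=10, C=26
  Priority 4, burst=12, C=38
  Priority 5, burst=11, C=49
Average turnaround = 137/5 = 27.4

27.4


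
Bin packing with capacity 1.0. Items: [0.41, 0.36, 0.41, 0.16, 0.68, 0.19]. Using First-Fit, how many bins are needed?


Place items sequentially using First-Fit:
  Item 0.41 -> new Bin 1
  Item 0.36 -> Bin 1 (now 0.77)
  Item 0.41 -> new Bin 2
  Item 0.16 -> Bin 1 (now 0.93)
  Item 0.68 -> new Bin 3
  Item 0.19 -> Bin 2 (now 0.6)
Total bins used = 3

3


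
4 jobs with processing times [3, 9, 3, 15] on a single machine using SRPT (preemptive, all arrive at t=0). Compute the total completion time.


Since all jobs arrive at t=0, SRPT equals SPT ordering.
SPT order: [3, 3, 9, 15]
Completion times:
  Job 1: p=3, C=3
  Job 2: p=3, C=6
  Job 3: p=9, C=15
  Job 4: p=15, C=30
Total completion time = 3 + 6 + 15 + 30 = 54

54


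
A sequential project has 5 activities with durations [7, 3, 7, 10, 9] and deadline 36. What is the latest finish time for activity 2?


LF(activity 2) = deadline - sum of successor durations
Successors: activities 3 through 5 with durations [7, 10, 9]
Sum of successor durations = 26
LF = 36 - 26 = 10

10


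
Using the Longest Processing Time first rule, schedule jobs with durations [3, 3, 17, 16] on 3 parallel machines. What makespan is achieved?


Sort jobs in decreasing order (LPT): [17, 16, 3, 3]
Assign each job to the least loaded machine:
  Machine 1: jobs [17], load = 17
  Machine 2: jobs [16], load = 16
  Machine 3: jobs [3, 3], load = 6
Makespan = max load = 17

17


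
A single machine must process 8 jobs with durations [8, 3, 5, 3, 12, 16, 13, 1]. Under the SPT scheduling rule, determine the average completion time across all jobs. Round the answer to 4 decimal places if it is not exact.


Sort jobs by processing time (SPT order): [1, 3, 3, 5, 8, 12, 13, 16]
Compute completion times sequentially:
  Job 1: processing = 1, completes at 1
  Job 2: processing = 3, completes at 4
  Job 3: processing = 3, completes at 7
  Job 4: processing = 5, completes at 12
  Job 5: processing = 8, completes at 20
  Job 6: processing = 12, completes at 32
  Job 7: processing = 13, completes at 45
  Job 8: processing = 16, completes at 61
Sum of completion times = 182
Average completion time = 182/8 = 22.75

22.75


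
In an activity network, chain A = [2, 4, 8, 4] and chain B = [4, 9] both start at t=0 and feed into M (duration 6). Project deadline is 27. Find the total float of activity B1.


Forward pass: ES(B1) = sum of predecessors on chain B = 0
EF = ES + duration = 0 + 4 = 4
Backward pass: LF(M) = deadline = 27; LS(M) = 27 - 6 = 21
LF(B1) = LS(M) - sum(successors on chain B) = 21 - 9 = 12
LS = LF - duration = 12 - 4 = 8
Total float = LS - ES = 8 - 0 = 8

8


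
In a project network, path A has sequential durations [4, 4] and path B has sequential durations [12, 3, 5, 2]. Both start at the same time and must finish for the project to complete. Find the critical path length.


Path A total = 4 + 4 = 8
Path B total = 12 + 3 + 5 + 2 = 22
Critical path = longest path = max(8, 22) = 22

22


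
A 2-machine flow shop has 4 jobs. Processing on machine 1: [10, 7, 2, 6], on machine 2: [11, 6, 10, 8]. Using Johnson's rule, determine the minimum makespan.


Apply Johnson's rule:
  Group 1 (a <= b): [(3, 2, 10), (4, 6, 8), (1, 10, 11)]
  Group 2 (a > b): [(2, 7, 6)]
Optimal job order: [3, 4, 1, 2]
Schedule:
  Job 3: M1 done at 2, M2 done at 12
  Job 4: M1 done at 8, M2 done at 20
  Job 1: M1 done at 18, M2 done at 31
  Job 2: M1 done at 25, M2 done at 37
Makespan = 37

37


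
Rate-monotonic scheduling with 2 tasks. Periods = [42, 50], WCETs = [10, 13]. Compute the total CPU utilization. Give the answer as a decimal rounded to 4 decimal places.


Compute individual utilizations (exact fractions):
  Task 1: C/T = 10/42 = 5/21 (approx. 0.2381)
  Task 2: C/T = 13/50 (approx. 0.26)
Total utilization U = 5/21 + 13/50 = 523/1050
Rounded to 4 decimal places: U = 0.4981
RM (Liu & Layland) bound for 2 tasks = 0.828427; compare with U = 523/1050 (approx. 0.498095)
U <= bound, so schedulable by RM sufficient condition.

0.4981


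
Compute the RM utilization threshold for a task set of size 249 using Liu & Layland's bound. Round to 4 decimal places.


Compute 2^(1/249) = 1.0027876018
Subtract 1: 1.0027876018 - 1 = 0.0027876018
Multiply by n: 249 * 0.0027876018 = 0.6941128482
Round to 4 dp: 0.6941

0.6941


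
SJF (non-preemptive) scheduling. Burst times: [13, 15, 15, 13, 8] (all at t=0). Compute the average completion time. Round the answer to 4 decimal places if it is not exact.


SJF order (ascending): [8, 13, 13, 15, 15]
Completion times:
  Job 1: burst=8, C=8
  Job 2: burst=13, C=21
  Job 3: burst=13, C=34
  Job 4: burst=15, C=49
  Job 5: burst=15, C=64
Average completion = 176/5 = 35.2

35.2


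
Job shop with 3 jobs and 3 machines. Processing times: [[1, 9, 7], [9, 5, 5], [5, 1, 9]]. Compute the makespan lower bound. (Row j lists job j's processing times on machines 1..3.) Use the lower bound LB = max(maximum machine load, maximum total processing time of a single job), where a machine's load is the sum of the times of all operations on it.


Machine loads:
  Machine 1: 1 + 9 + 5 = 15
  Machine 2: 9 + 5 + 1 = 15
  Machine 3: 7 + 5 + 9 = 21
Max machine load = 21
Job totals:
  Job 1: 17
  Job 2: 19
  Job 3: 15
Max job total = 19
Lower bound = max(21, 19) = 21

21


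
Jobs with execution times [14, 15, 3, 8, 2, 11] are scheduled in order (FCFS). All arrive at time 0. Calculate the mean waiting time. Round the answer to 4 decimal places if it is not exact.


FCFS order (as given): [14, 15, 3, 8, 2, 11]
Waiting times:
  Job 1: wait = 0
  Job 2: wait = 14
  Job 3: wait = 29
  Job 4: wait = 32
  Job 5: wait = 40
  Job 6: wait = 42
Sum of waiting times = 157
Average waiting time = 157/6 = 26.1667

26.1667


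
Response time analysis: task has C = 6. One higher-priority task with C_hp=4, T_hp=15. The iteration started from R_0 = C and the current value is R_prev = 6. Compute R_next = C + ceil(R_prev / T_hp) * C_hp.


R_next = C + ceil(R_prev / T_hp) * C_hp
ceil(6 / 15) = ceil(0.4) = 1
Interference = 1 * 4 = 4
R_next = 6 + 4 = 10

10


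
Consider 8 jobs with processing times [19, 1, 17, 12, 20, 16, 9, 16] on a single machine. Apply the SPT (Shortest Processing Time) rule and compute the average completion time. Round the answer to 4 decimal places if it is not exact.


Sort jobs by processing time (SPT order): [1, 9, 12, 16, 16, 17, 19, 20]
Compute completion times sequentially:
  Job 1: processing = 1, completes at 1
  Job 2: processing = 9, completes at 10
  Job 3: processing = 12, completes at 22
  Job 4: processing = 16, completes at 38
  Job 5: processing = 16, completes at 54
  Job 6: processing = 17, completes at 71
  Job 7: processing = 19, completes at 90
  Job 8: processing = 20, completes at 110
Sum of completion times = 396
Average completion time = 396/8 = 49.5

49.5


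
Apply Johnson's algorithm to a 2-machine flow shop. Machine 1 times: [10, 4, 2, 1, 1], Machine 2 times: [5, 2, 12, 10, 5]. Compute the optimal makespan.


Apply Johnson's rule:
  Group 1 (a <= b): [(4, 1, 10), (5, 1, 5), (3, 2, 12)]
  Group 2 (a > b): [(1, 10, 5), (2, 4, 2)]
Optimal job order: [4, 5, 3, 1, 2]
Schedule:
  Job 4: M1 done at 1, M2 done at 11
  Job 5: M1 done at 2, M2 done at 16
  Job 3: M1 done at 4, M2 done at 28
  Job 1: M1 done at 14, M2 done at 33
  Job 2: M1 done at 18, M2 done at 35
Makespan = 35

35


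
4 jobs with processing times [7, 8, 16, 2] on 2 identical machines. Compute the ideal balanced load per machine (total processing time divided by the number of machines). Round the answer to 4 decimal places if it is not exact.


Total processing time = 7 + 8 + 16 + 2 = 33
Number of machines = 2
Ideal balanced load = 33 / 2 = 16.5

16.5


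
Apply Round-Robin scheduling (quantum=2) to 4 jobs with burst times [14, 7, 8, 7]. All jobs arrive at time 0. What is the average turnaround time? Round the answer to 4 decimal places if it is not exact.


Time quantum = 2
Execution trace:
  J1 runs 2 units, time = 2
  J2 runs 2 units, time = 4
  J3 runs 2 units, time = 6
  J4 runs 2 units, time = 8
  J1 runs 2 units, time = 10
  J2 runs 2 units, time = 12
  J3 runs 2 units, time = 14
  J4 runs 2 units, time = 16
  J1 runs 2 units, time = 18
  J2 runs 2 units, time = 20
  J3 runs 2 units, time = 22
  J4 runs 2 units, time = 24
  J1 runs 2 units, time = 26
  J2 runs 1 units, time = 27
  J3 runs 2 units, time = 29
  J4 runs 1 units, time = 30
  J1 runs 2 units, time = 32
  J1 runs 2 units, time = 34
  J1 runs 2 units, time = 36
Finish times: [36, 27, 29, 30]
Average turnaround = 122/4 = 30.5

30.5


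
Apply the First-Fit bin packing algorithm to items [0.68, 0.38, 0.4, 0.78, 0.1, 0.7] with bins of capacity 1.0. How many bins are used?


Place items sequentially using First-Fit:
  Item 0.68 -> new Bin 1
  Item 0.38 -> new Bin 2
  Item 0.4 -> Bin 2 (now 0.78)
  Item 0.78 -> new Bin 3
  Item 0.1 -> Bin 1 (now 0.78)
  Item 0.7 -> new Bin 4
Total bins used = 4

4


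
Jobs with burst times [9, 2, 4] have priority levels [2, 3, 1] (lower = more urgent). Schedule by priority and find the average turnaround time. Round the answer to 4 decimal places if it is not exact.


Sort by priority (ascending = highest first):
Order: [(1, 4), (2, 9), (3, 2)]
Completion times:
  Priority 1, burst=4, C=4
  Priority 2, burst=9, C=13
  Priority 3, burst=2, C=15
Average turnaround = 32/3 = 10.6667

10.6667


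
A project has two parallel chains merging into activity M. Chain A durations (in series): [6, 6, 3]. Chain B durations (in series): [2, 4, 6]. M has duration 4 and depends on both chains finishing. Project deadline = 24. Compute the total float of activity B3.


Forward pass: ES(B3) = sum of predecessors on chain B = 6
EF = ES + duration = 6 + 6 = 12
Backward pass: LF(M) = deadline = 24; LS(M) = 24 - 4 = 20
LF(B3) = LS(M) - sum(successors on chain B) = 20 - 0 = 20
LS = LF - duration = 20 - 6 = 14
Total float = LS - ES = 14 - 6 = 8

8


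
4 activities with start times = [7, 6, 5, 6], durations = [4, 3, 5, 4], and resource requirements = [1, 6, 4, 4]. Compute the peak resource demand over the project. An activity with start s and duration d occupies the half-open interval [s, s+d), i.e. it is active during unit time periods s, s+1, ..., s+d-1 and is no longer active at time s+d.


Each activity i is active on [start_i, start_i + duration_i).
Compute total resource usage per time slot:
  t=0: active resources = [], total = 0
  t=1: active resources = [], total = 0
  t=2: active resources = [], total = 0
  t=3: active resources = [], total = 0
  t=4: active resources = [], total = 0
  t=5: active resources = [4], total = 4
  t=6: active resources = [6, 4, 4], total = 14
  t=7: active resources = [1, 6, 4, 4], total = 15
  t=8: active resources = [1, 6, 4, 4], total = 15
  t=9: active resources = [1, 4, 4], total = 9
  t=10: active resources = [1], total = 1
Peak resource demand = 15

15
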